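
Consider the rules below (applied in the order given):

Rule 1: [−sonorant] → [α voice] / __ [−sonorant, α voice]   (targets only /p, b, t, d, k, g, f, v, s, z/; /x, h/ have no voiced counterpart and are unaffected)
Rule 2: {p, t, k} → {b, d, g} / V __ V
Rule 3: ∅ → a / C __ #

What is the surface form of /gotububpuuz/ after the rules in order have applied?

Rule 1 (regressive voicing assimilation): /b/ precedes the voiceless obstruent /p/, so it devoices to [p] by assimilation. /gotububpuuz/ → gotubuppuuz.
Rule 2 (intervocalic voicing): /t/ is a voiceless stop between vowels /o/ and /u/, so it voices to [d]. /gotubuppuuz/ → godubuppuuz.
Rule 3 (final a-epenthesis): the form ends in the consonant /z/, so [a] is inserted word-finally. /godubuppuuz/ → godubuppuuza.

godubuppuuza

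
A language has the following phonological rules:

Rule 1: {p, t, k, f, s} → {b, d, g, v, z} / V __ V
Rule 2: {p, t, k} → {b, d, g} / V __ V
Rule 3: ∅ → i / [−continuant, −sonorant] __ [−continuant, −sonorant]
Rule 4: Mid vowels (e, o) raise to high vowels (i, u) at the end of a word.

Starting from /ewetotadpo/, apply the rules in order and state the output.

ewedodadipu

Rule 1 (intervocalic voicing): /t/ is a voiceless obstruent between vowels /e/ and /o/, so it voices to [d]. /t/ is a voiceless obstruent between vowels /o/ and /a/, so it voices to [d]. /ewetotadpo/ → ewedodadpo.
Rule 2 (intervocalic voicing): no segment meets the environment; /ewedodadpo/ is unchanged.
Rule 3 (stop-cluster i-epenthesis): /d/ and /p/ form a stop–stop cluster, so [i] is inserted between them. /ewedodadpo/ → ewedodadipo.
Rule 4 (final vowel raising): /o/ is a mid vowel in word-final position, so it raises to [u]. /ewedodadipo/ → ewedodadipu.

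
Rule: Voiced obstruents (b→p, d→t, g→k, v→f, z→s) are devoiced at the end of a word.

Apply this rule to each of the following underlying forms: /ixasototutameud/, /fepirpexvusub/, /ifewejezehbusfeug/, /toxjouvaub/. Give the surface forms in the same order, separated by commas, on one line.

ixasototutameut, fepirpexvusup, ifewejezehbusfeuk, toxjouvaup

/ixasototutameud/: /d/ is a voiced obstruent in word-final position, so it devoices to [t]. → [ixasototutameut].
/fepirpexvusub/: /b/ is a voiced obstruent in word-final position, so it devoices to [p]. → [fepirpexvusup].
/ifewejezehbusfeug/: /g/ is a voiced obstruent in word-final position, so it devoices to [k]. → [ifewejezehbusfeuk].
/toxjouvaub/: /b/ is a voiced obstruent in word-final position, so it devoices to [p]. → [toxjouvaup].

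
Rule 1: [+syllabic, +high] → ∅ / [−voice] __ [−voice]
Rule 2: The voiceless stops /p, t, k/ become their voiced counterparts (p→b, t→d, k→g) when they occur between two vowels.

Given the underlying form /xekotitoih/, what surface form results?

xegottoih

Rule 1 (high vowel syncope): /i/ is a high vowel flanked by voiceless consonants /t/ and /t/, so it deletes. /xekotitoih/ → xekottoih.
Rule 2 (intervocalic voicing): /k/ is a voiceless stop between vowels /e/ and /o/, so it voices to [g]. /xekottoih/ → xegottoih.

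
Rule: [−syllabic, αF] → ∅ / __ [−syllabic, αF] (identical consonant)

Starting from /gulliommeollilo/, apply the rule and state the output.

/ll/ is a geminate; the first /l/ deletes.
/mm/ is a geminate; the first /m/ deletes.
/ll/ is a geminate; the first /l/ deletes.
The other instances of /g/, /l/, /m/ do not occur in the required environment and remain unchanged.
Surface form: [guliomeolilo].

guliomeolilo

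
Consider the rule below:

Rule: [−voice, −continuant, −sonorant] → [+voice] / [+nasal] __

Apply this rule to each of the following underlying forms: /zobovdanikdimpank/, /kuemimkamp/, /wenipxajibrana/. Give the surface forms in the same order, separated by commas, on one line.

zobovdanikdimbang, kuemimgamb, wenipxajibrana

/zobovdanikdimpank/: /p/ is a voiceless stop immediately after the nasal /m/, so it voices to [b]. /k/ is a voiceless stop immediately after the nasal /n/, so it voices to [g]. → [zobovdanikdimbang].
/kuemimkamp/: /k/ is a voiceless stop immediately after the nasal /m/, so it voices to [g]. /p/ is a voiceless stop immediately after the nasal /m/, so it voices to [b]. → [kuemimgamb].
/wenipxajibrana/: the rule's environment is not met; surfaces unchanged as [wenipxajibrana].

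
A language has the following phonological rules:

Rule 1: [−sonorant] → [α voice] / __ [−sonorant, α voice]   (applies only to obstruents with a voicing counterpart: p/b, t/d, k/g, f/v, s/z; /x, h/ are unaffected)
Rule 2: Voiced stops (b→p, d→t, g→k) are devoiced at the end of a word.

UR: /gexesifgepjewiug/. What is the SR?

Rule 1 (regressive voicing assimilation): /f/ precedes the voiced obstruent /g/, so it voices to [v] by assimilation. /gexesifgepjewiug/ → gexesivgepjewiug.
Rule 2 (final devoicing): /g/ is a voiced stop in word-final position, so it devoices to [k]. /gexesivgepjewiug/ → gexesivgepjewiuk.

gexesivgepjewiuk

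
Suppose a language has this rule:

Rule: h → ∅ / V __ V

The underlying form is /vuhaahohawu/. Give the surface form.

/h/ occurs between vowels /u/ and /a/, so it deletes.
/h/ occurs between vowels /a/ and /o/, so it deletes.
/h/ occurs between vowels /o/ and /a/, so it deletes.
Surface form: [vuaaoawu].

vuaaoawu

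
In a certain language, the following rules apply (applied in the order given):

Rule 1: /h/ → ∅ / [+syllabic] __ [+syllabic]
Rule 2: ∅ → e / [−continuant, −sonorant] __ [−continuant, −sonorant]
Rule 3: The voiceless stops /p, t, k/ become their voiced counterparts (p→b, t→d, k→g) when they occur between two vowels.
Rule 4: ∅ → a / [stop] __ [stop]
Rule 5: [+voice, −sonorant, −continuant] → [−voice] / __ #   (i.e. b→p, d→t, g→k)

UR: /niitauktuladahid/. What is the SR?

niidaugeduladait

Rule 1 (intervocalic h-deletion): /h/ occurs between vowels /a/ and /i/, so it deletes. /niitauktuladahid/ → niitauktuladaid.
Rule 2 (stop-cluster e-epenthesis): /k/ and /t/ form a stop–stop cluster, so [e] is inserted between them. /niitauktuladaid/ → niitauketuladaid.
Rule 3 (intervocalic voicing): /t/ is a voiceless stop between vowels /i/ and /a/, so it voices to [d]. /k/ is a voiceless stop between vowels /u/ and /e/, so it voices to [g]. /t/ is a voiceless stop between vowels /e/ and /u/, so it voices to [d]. /niitauketuladaid/ → niidaugeduladaid.
Rule 4 (stop-cluster a-epenthesis): no segment meets the environment; /niidaugeduladaid/ is unchanged.
Rule 5 (final devoicing): /d/ is a voiced stop in word-final position, so it devoices to [t]. /niidaugeduladaid/ → niidaugeduladait.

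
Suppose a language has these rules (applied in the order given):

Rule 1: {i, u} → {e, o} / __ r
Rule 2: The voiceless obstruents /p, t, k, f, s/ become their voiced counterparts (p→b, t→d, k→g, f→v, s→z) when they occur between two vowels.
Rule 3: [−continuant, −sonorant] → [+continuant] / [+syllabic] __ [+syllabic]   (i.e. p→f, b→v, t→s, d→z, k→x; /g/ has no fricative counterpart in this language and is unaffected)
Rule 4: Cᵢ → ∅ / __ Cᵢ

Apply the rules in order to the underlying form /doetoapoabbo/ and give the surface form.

Rule 1 (pre-rhotic lowering): no segment meets the environment; /doetoapoabbo/ is unchanged.
Rule 2 (intervocalic voicing): /t/ is a voiceless obstruent between vowels /e/ and /o/, so it voices to [d]. /p/ is a voiceless obstruent between vowels /a/ and /o/, so it voices to [b]. /doetoapoabbo/ → doedoaboabbo.
Rule 3 (intervocalic spirantization): /d/ is a stop between vowels /e/ and /o/, so it spirantizes to the fricative [z]. /b/ is a stop between vowels /a/ and /o/, so it spirantizes to the fricative [v]. /doedoaboabbo/ → doezoavoabbo.
Rule 4 (degemination): /bb/ is a geminate; the first /b/ deletes. /doezoavoabbo/ → doezoavoabo.

doezoavoabo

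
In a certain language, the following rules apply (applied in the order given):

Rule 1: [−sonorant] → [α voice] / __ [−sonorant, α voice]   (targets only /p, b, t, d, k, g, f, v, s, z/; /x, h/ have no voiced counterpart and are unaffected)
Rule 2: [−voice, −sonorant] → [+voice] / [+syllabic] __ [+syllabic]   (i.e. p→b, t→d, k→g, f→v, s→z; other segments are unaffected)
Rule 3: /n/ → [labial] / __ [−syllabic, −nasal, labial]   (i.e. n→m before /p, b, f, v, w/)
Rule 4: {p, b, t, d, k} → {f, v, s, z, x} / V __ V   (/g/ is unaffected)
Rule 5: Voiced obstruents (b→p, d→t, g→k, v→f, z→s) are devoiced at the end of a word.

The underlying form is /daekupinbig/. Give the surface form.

daeguvimbik

Rule 1 (regressive voicing assimilation): no segment meets the environment; /daekupinbig/ is unchanged.
Rule 2 (intervocalic voicing): /k/ is a voiceless obstruent between vowels /e/ and /u/, so it voices to [g]. /p/ is a voiceless obstruent between vowels /u/ and /i/, so it voices to [b]. /daekupinbig/ → daegubinbig.
Rule 3 (nasal place assimilation): /n/ precedes the labial consonant /b/, so it assimilates in place to [m]. /daegubinbig/ → daegubimbig.
Rule 4 (intervocalic spirantization): /b/ is a stop between vowels /u/ and /i/, so it spirantizes to the fricative [v]. /daegubimbig/ → daeguvimbig.
Rule 5 (final devoicing): /g/ is a voiced obstruent in word-final position, so it devoices to [k]. /daeguvimbig/ → daeguvimbik.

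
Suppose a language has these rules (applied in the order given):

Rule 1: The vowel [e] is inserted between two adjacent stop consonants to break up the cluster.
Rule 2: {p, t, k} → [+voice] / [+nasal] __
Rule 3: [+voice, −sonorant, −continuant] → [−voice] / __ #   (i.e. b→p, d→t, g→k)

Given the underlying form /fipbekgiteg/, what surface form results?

fipebekegitek

Rule 1 (stop-cluster e-epenthesis): /p/ and /b/ form a stop–stop cluster, so [e] is inserted between them. /k/ and /g/ form a stop–stop cluster, so [e] is inserted between them. /fipbekgiteg/ → fipebekegiteg.
Rule 2 (post-nasal voicing): no segment meets the environment; /fipebekegiteg/ is unchanged.
Rule 3 (final devoicing): /g/ is a voiced stop in word-final position, so it devoices to [k]. /fipebekegiteg/ → fipebekegitek.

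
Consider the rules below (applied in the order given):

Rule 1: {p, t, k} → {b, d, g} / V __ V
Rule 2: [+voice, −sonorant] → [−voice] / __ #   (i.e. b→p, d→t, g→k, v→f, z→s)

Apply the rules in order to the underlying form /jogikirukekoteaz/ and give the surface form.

jogigirugegodeas

Rule 1 (intervocalic voicing): /k/ is a voiceless stop between vowels /i/ and /i/, so it voices to [g]. /k/ is a voiceless stop between vowels /u/ and /e/, so it voices to [g]. /k/ is a voiceless stop between vowels /e/ and /o/, so it voices to [g]. /t/ is a voiceless stop between vowels /o/ and /e/, so it voices to [d]. /jogikirukekoteaz/ → jogigirugegodeaz.
Rule 2 (final devoicing): /z/ is a voiced obstruent in word-final position, so it devoices to [s]. /jogigirugegodeaz/ → jogigirugegodeas.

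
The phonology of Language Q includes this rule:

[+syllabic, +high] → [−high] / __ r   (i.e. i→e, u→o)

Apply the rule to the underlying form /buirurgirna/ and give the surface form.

buerorgerna

/i/ is a high vowel immediately before /r/, so it lowers to [e].
/u/ is a high vowel immediately before /r/, so it lowers to [o].
/i/ is a high vowel immediately before /r/, so it lowers to [e].
The other instance of /u/ does not occur in the required environment and remains unchanged.
Surface form: [buerorgerna].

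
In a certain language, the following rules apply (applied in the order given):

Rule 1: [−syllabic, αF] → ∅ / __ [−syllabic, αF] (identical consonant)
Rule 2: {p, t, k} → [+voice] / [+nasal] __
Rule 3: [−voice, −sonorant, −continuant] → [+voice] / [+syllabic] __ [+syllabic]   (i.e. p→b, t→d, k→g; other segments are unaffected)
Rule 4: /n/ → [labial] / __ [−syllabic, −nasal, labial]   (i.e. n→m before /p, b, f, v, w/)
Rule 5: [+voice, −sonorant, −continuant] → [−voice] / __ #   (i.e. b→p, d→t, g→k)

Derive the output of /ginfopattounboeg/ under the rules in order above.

gimfobadoumboek

Rule 1 (degemination): /tt/ is a geminate; the first /t/ deletes. /ginfopattounboeg/ → ginfopatounboeg.
Rule 2 (post-nasal voicing): no segment meets the environment; /ginfopatounboeg/ is unchanged.
Rule 3 (intervocalic voicing): /p/ is a voiceless stop between vowels /o/ and /a/, so it voices to [b]. /t/ is a voiceless stop between vowels /a/ and /o/, so it voices to [d]. /ginfopatounboeg/ → ginfobadounboeg.
Rule 4 (nasal place assimilation): /n/ precedes the labial consonant /f/, so it assimilates in place to [m]. /n/ precedes the labial consonant /b/, so it assimilates in place to [m]. /ginfobadounboeg/ → gimfobadoumboeg.
Rule 5 (final devoicing): /g/ is a voiced stop in word-final position, so it devoices to [k]. /gimfobadoumboeg/ → gimfobadoumboek.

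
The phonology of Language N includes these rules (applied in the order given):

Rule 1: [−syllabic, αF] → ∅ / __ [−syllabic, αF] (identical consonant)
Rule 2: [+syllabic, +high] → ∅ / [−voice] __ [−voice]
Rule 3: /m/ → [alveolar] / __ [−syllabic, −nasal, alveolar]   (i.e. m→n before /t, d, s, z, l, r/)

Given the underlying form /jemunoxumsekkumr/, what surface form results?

Rule 1 (degemination): /kk/ is a geminate; the first /k/ deletes. /jemunoxumsekkumr/ → jemunoxumsekumr.
Rule 2 (high vowel syncope): no segment meets the environment; /jemunoxumsekumr/ is unchanged.
Rule 3 (nasal place assimilation): /m/ precedes the alveolar consonant /s/, so it assimilates in place to [n]. /m/ precedes the alveolar consonant /r/, so it assimilates in place to [n]. /jemunoxumsekumr/ → jemunoxunsekunr.

jemunoxunsekunr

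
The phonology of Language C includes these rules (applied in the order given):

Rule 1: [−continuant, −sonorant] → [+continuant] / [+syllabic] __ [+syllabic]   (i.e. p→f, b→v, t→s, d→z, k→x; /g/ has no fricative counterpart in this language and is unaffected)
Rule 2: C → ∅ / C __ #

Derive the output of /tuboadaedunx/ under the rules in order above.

Rule 1 (intervocalic spirantization): /b/ is a stop between vowels /u/ and /o/, so it spirantizes to the fricative [v]. /d/ is a stop between vowels /a/ and /a/, so it spirantizes to the fricative [z]. /d/ is a stop between vowels /e/ and /u/, so it spirantizes to the fricative [z]. /tuboadaedunx/ → tuvoazaezunx.
Rule 2 (final cluster simplification): /x/ is the second consonant of a word-final cluster /nx/, so it deletes. /tuvoazaezunx/ → tuvoazaezun.

tuvoazaezun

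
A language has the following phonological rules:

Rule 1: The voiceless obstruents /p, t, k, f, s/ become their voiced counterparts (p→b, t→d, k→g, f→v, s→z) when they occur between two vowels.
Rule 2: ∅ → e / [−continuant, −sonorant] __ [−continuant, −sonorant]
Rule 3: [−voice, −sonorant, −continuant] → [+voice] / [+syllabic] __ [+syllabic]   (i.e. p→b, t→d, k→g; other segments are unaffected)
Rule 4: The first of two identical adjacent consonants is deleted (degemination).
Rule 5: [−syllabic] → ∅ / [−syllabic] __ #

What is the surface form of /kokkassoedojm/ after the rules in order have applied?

kogegasoedoj

Rule 1 (intervocalic voicing): no segment meets the environment; /kokkassoedojm/ is unchanged.
Rule 2 (stop-cluster e-epenthesis): /k/ and /k/ form a stop–stop cluster, so [e] is inserted between them. /kokkassoedojm/ → kokekassoedojm.
Rule 3 (intervocalic voicing): /k/ is a voiceless stop between vowels /o/ and /e/, so it voices to [g]. /k/ is a voiceless stop between vowels /e/ and /a/, so it voices to [g]. /kokekassoedojm/ → kogegassoedojm.
Rule 4 (degemination): /ss/ is a geminate; the first /s/ deletes. /kogegassoedojm/ → kogegasoedojm.
Rule 5 (final cluster simplification): /m/ is the second consonant of a word-final cluster /jm/, so it deletes. /kogegasoedojm/ → kogegasoedoj.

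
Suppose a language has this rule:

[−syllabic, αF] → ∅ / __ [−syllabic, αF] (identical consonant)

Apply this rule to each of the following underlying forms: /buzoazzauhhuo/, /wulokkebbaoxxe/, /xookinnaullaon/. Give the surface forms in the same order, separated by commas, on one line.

buzoazauhuo, wulokebaoxe, xookinaulaon

/buzoazzauhhuo/: /zz/ is a geminate; the first /z/ deletes. /hh/ is a geminate; the first /h/ deletes. → [buzoazauhuo].
/wulokkebbaoxxe/: /kk/ is a geminate; the first /k/ deletes. /bb/ is a geminate; the first /b/ deletes. /xx/ is a geminate; the first /x/ deletes. → [wulokebaoxe].
/xookinnaullaon/: /nn/ is a geminate; the first /n/ deletes. /ll/ is a geminate; the first /l/ deletes. → [xookinaulaon].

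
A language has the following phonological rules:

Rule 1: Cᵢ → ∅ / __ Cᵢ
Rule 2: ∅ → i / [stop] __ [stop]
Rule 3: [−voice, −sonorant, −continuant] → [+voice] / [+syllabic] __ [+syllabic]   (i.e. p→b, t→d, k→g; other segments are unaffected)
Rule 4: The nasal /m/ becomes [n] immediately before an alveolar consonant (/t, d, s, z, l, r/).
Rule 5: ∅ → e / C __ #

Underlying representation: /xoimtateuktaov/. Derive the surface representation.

Rule 1 (degemination): no segment meets the environment; /xoimtateuktaov/ is unchanged.
Rule 2 (stop-cluster i-epenthesis): /k/ and /t/ form a stop–stop cluster, so [i] is inserted between them. /xoimtateuktaov/ → xoimtateukitaov.
Rule 3 (intervocalic voicing): /t/ is a voiceless stop between vowels /a/ and /e/, so it voices to [d]. /k/ is a voiceless stop between vowels /u/ and /i/, so it voices to [g]. /t/ is a voiceless stop between vowels /i/ and /a/, so it voices to [d]. /xoimtateukitaov/ → xoimtadeugidaov.
Rule 4 (nasal place assimilation): /m/ precedes the alveolar consonant /t/, so it assimilates in place to [n]. /xoimtadeugidaov/ → xointadeugidaov.
Rule 5 (final e-epenthesis): the form ends in the consonant /v/, so [e] is inserted word-finally. /xointadeugidaov/ → xointadeugidaove.

xointadeugidaove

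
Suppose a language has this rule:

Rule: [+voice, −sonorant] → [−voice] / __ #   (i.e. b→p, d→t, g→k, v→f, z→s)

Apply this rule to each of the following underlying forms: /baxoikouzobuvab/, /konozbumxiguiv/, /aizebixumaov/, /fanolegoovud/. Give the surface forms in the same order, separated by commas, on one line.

/baxoikouzobuvab/: /b/ is a voiced obstruent in word-final position, so it devoices to [p]. → [baxoikouzobuvap].
/konozbumxiguiv/: /v/ is a voiced obstruent in word-final position, so it devoices to [f]. → [konozbumxiguif].
/aizebixumaov/: /v/ is a voiced obstruent in word-final position, so it devoices to [f]. → [aizebixumaof].
/fanolegoovud/: /d/ is a voiced obstruent in word-final position, so it devoices to [t]. → [fanolegoovut].

baxoikouzobuvap, konozbumxiguif, aizebixumaof, fanolegoovut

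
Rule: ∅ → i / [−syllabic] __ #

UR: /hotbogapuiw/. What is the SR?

the form ends in the consonant /w/, so [i] is inserted word-finally.
Surface form: [hotbogapuiwi].

hotbogapuiwi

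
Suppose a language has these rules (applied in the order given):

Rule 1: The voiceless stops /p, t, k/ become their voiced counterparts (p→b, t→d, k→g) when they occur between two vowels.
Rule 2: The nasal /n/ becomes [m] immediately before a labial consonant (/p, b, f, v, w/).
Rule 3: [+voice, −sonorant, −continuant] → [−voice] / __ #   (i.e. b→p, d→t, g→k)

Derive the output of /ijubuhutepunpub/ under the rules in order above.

ijubuhudebumpup

Rule 1 (intervocalic voicing): /t/ is a voiceless stop between vowels /u/ and /e/, so it voices to [d]. /p/ is a voiceless stop between vowels /e/ and /u/, so it voices to [b]. /ijubuhutepunpub/ → ijubuhudebunpub.
Rule 2 (nasal place assimilation): /n/ precedes the labial consonant /p/, so it assimilates in place to [m]. /ijubuhudebunpub/ → ijubuhudebumpub.
Rule 3 (final devoicing): /b/ is a voiced stop in word-final position, so it devoices to [p]. /ijubuhudebumpub/ → ijubuhudebumpup.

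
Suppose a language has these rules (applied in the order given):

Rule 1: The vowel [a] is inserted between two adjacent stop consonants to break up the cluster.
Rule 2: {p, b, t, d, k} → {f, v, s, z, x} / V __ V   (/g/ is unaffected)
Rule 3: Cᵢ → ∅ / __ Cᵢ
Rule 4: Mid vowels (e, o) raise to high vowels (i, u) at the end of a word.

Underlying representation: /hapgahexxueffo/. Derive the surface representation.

hafagahexuefu

Rule 1 (stop-cluster a-epenthesis): /p/ and /g/ form a stop–stop cluster, so [a] is inserted between them. /hapgahexxueffo/ → hapagahexxueffo.
Rule 2 (intervocalic spirantization): /p/ is a stop between vowels /a/ and /a/, so it spirantizes to the fricative [f]. /hapagahexxueffo/ → hafagahexxueffo.
Rule 3 (degemination): /xx/ is a geminate; the first /x/ deletes. /ff/ is a geminate; the first /f/ deletes. /hafagahexxueffo/ → hafagahexuefo.
Rule 4 (final vowel raising): /o/ is a mid vowel in word-final position, so it raises to [u]. /hafagahexuefo/ → hafagahexuefu.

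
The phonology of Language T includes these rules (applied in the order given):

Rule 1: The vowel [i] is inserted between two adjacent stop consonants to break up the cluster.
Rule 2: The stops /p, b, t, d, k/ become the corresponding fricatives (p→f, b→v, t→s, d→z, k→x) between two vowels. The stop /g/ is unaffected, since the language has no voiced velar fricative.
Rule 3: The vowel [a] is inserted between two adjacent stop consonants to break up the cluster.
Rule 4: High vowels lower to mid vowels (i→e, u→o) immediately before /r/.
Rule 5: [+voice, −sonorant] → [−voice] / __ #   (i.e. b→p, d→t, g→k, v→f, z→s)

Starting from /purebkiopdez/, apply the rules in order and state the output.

porevixiofizes

Rule 1 (stop-cluster i-epenthesis): /b/ and /k/ form a stop–stop cluster, so [i] is inserted between them. /p/ and /d/ form a stop–stop cluster, so [i] is inserted between them. /purebkiopdez/ → purebikiopidez.
Rule 2 (intervocalic spirantization): /b/ is a stop between vowels /e/ and /i/, so it spirantizes to the fricative [v]. /k/ is a stop between vowels /i/ and /i/, so it spirantizes to the fricative [x]. /p/ is a stop between vowels /o/ and /i/, so it spirantizes to the fricative [f]. /d/ is a stop between vowels /i/ and /e/, so it spirantizes to the fricative [z]. /purebikiopidez/ → purevixiofizez.
Rule 3 (stop-cluster a-epenthesis): no segment meets the environment; /purevixiofizez/ is unchanged.
Rule 4 (pre-rhotic lowering): /u/ is a high vowel immediately before /r/, so it lowers to [o]. /purevixiofizez/ → porevixiofizez.
Rule 5 (final devoicing): /z/ is a voiced obstruent in word-final position, so it devoices to [s]. /porevixiofizez/ → porevixiofizes.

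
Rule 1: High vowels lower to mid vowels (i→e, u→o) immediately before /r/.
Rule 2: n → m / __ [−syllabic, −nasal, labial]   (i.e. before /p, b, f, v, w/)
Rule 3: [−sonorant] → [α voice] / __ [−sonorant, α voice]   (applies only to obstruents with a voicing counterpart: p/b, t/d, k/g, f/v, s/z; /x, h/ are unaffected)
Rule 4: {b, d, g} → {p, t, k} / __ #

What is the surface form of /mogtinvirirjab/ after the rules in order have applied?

moktimvererjap

Rule 1 (pre-rhotic lowering): /i/ is a high vowel immediately before /r/, so it lowers to [e]. /i/ is a high vowel immediately before /r/, so it lowers to [e]. /mogtinvirirjab/ → mogtinvererjab.
Rule 2 (nasal place assimilation): /n/ precedes the labial consonant /v/, so it assimilates in place to [m]. /mogtinvererjab/ → mogtimvererjab.
Rule 3 (regressive voicing assimilation): /g/ precedes the voiceless obstruent /t/, so it devoices to [k] by assimilation. /mogtimvererjab/ → moktimvererjab.
Rule 4 (final devoicing): /b/ is a voiced stop in word-final position, so it devoices to [p]. /moktimvererjab/ → moktimvererjap.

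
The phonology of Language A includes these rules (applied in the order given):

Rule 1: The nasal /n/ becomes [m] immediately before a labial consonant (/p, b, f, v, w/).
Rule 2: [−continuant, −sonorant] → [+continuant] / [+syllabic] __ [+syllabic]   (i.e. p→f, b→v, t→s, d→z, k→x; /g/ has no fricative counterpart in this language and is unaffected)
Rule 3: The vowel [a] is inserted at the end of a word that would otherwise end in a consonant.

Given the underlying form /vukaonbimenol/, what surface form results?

vuxaombimenola

Rule 1 (nasal place assimilation): /n/ precedes the labial consonant /b/, so it assimilates in place to [m]. /vukaonbimenol/ → vukaombimenol.
Rule 2 (intervocalic spirantization): /k/ is a stop between vowels /u/ and /a/, so it spirantizes to the fricative [x]. /vukaombimenol/ → vuxaombimenol.
Rule 3 (final a-epenthesis): the form ends in the consonant /l/, so [a] is inserted word-finally. /vuxaombimenol/ → vuxaombimenola.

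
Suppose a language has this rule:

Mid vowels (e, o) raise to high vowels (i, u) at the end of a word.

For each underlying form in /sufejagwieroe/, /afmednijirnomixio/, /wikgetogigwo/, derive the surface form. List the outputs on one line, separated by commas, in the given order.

sufejagwieroi, afmednijirnomixiu, wikgetogigwu

/sufejagwieroe/: /e/ is a mid vowel in word-final position, so it raises to [i]. → [sufejagwieroi].
/afmednijirnomixio/: /o/ is a mid vowel in word-final position, so it raises to [u]. → [afmednijirnomixiu].
/wikgetogigwo/: /o/ is a mid vowel in word-final position, so it raises to [u]. → [wikgetogigwu].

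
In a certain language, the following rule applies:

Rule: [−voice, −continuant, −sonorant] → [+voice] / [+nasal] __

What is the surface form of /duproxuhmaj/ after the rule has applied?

duproxuhmaj

No segment of /duproxuhmaj/ meets the structural description of the rule, so the form surfaces unchanged.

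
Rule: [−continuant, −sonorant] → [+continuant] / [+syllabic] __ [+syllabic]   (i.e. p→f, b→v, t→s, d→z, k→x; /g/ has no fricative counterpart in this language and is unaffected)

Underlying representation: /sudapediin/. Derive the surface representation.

suzafeziin

/d/ is a stop between vowels /u/ and /a/, so it spirantizes to the fricative [z].
/p/ is a stop between vowels /a/ and /e/, so it spirantizes to the fricative [f].
/d/ is a stop between vowels /e/ and /i/, so it spirantizes to the fricative [z].
Surface form: [suzafeziin].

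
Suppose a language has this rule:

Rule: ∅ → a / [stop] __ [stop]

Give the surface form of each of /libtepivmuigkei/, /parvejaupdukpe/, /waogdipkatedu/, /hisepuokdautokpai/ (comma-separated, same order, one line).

libatepivmuigakei, parvejaupadukape, waogadipakatedu, hisepuokadautokapai

/libtepivmuigkei/: /b/ and /t/ form a stop–stop cluster, so [a] is inserted between them. /g/ and /k/ form a stop–stop cluster, so [a] is inserted between them. → [libatepivmuigakei].
/parvejaupdukpe/: /p/ and /d/ form a stop–stop cluster, so [a] is inserted between them. /k/ and /p/ form a stop–stop cluster, so [a] is inserted between them. → [parvejaupadukape].
/waogdipkatedu/: /g/ and /d/ form a stop–stop cluster, so [a] is inserted between them. /p/ and /k/ form a stop–stop cluster, so [a] is inserted between them. → [waogadipakatedu].
/hisepuokdautokpai/: /k/ and /d/ form a stop–stop cluster, so [a] is inserted between them. /k/ and /p/ form a stop–stop cluster, so [a] is inserted between them. → [hisepuokadautokapai].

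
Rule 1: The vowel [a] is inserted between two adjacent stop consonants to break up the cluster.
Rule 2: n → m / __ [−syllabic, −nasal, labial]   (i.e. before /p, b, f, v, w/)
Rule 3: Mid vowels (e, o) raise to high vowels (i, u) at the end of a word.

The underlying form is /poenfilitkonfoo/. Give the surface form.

Rule 1 (stop-cluster a-epenthesis): /t/ and /k/ form a stop–stop cluster, so [a] is inserted between them. /poenfilitkonfoo/ → poenfilitakonfoo.
Rule 2 (nasal place assimilation): /n/ precedes the labial consonant /f/, so it assimilates in place to [m]. /n/ precedes the labial consonant /f/, so it assimilates in place to [m]. /poenfilitakonfoo/ → poemfilitakomfoo.
Rule 3 (final vowel raising): /o/ is a mid vowel in word-final position, so it raises to [u]. /poemfilitakomfoo/ → poemfilitakomfou.

poemfilitakomfou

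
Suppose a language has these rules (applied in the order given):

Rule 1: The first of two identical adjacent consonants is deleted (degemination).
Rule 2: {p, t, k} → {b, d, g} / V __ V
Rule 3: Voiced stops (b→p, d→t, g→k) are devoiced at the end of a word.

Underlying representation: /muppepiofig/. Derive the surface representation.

Rule 1 (degemination): /pp/ is a geminate; the first /p/ deletes. /muppepiofig/ → mupepiofig.
Rule 2 (intervocalic voicing): /p/ is a voiceless stop between vowels /u/ and /e/, so it voices to [b]. /p/ is a voiceless stop between vowels /e/ and /i/, so it voices to [b]. /mupepiofig/ → mubebiofig.
Rule 3 (final devoicing): /g/ is a voiced stop in word-final position, so it devoices to [k]. /mubebiofig/ → mubebiofik.

mubebiofik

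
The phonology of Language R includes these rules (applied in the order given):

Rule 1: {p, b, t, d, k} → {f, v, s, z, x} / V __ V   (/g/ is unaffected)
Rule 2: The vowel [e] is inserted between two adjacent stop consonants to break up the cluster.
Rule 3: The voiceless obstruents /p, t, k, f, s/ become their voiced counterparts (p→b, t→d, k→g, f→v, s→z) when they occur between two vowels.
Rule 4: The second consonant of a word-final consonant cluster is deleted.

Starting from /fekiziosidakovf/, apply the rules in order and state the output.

fexiziozizaxov

Rule 1 (intervocalic spirantization): /k/ is a stop between vowels /e/ and /i/, so it spirantizes to the fricative [x]. /d/ is a stop between vowels /i/ and /a/, so it spirantizes to the fricative [z]. /k/ is a stop between vowels /a/ and /o/, so it spirantizes to the fricative [x]. /fekiziosidakovf/ → fexiziosizaxovf.
Rule 2 (stop-cluster e-epenthesis): no segment meets the environment; /fexiziosizaxovf/ is unchanged.
Rule 3 (intervocalic voicing): /s/ is a voiceless obstruent between vowels /o/ and /i/, so it voices to [z]. /fexiziosizaxovf/ → fexiziozizaxovf.
Rule 4 (final cluster simplification): /f/ is the second consonant of a word-final cluster /vf/, so it deletes. /fexiziozizaxovf/ → fexiziozizaxov.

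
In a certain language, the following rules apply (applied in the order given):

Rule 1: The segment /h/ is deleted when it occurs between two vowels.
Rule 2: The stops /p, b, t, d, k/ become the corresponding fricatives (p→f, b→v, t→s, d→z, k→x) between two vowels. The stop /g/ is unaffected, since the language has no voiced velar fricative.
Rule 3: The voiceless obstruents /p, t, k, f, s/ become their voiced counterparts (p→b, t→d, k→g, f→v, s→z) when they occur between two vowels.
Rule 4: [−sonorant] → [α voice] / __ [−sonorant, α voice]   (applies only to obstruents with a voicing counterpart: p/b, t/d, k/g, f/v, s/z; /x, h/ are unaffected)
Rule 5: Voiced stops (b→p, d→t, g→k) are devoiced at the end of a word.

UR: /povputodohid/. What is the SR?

Rule 1 (intervocalic h-deletion): /h/ occurs between vowels /o/ and /i/, so it deletes. /povputodohid/ → povputodoid.
Rule 2 (intervocalic spirantization): /t/ is a stop between vowels /u/ and /o/, so it spirantizes to the fricative [s]. /d/ is a stop between vowels /o/ and /o/, so it spirantizes to the fricative [z]. /povputodoid/ → povpusozoid.
Rule 3 (intervocalic voicing): /s/ is a voiceless obstruent between vowels /u/ and /o/, so it voices to [z]. /povpusozoid/ → povpuzozoid.
Rule 4 (regressive voicing assimilation): /v/ precedes the voiceless obstruent /p/, so it devoices to [f] by assimilation. /povpuzozoid/ → pofpuzozoid.
Rule 5 (final devoicing): /d/ is a voiced stop in word-final position, so it devoices to [t]. /pofpuzozoid/ → pofpuzozoit.

pofpuzozoit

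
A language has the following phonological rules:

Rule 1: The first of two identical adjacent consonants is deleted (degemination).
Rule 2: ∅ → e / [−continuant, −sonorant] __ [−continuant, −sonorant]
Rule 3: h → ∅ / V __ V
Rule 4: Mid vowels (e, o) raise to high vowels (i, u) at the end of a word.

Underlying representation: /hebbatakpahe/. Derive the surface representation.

hebatakepai

Rule 1 (degemination): /bb/ is a geminate; the first /b/ deletes. /hebbatakpahe/ → hebatakpahe.
Rule 2 (stop-cluster e-epenthesis): /k/ and /p/ form a stop–stop cluster, so [e] is inserted between them. /hebatakpahe/ → hebatakepahe.
Rule 3 (intervocalic h-deletion): /h/ occurs between vowels /a/ and /e/, so it deletes. /hebatakepahe/ → hebatakepae.
Rule 4 (final vowel raising): /e/ is a mid vowel in word-final position, so it raises to [i]. /hebatakepae/ → hebatakepai.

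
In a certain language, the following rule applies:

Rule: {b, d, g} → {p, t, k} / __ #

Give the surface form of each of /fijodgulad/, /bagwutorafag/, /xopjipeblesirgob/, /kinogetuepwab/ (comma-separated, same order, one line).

/fijodgulad/: /d/ is a voiced stop in word-final position, so it devoices to [t]. → [fijodgulat].
/bagwutorafag/: /g/ is a voiced stop in word-final position, so it devoices to [k]. → [bagwutorafak].
/xopjipeblesirgob/: /b/ is a voiced stop in word-final position, so it devoices to [p]. → [xopjipeblesirgop].
/kinogetuepwab/: /b/ is a voiced stop in word-final position, so it devoices to [p]. → [kinogetuepwap].

fijodgulat, bagwutorafak, xopjipeblesirgop, kinogetuepwap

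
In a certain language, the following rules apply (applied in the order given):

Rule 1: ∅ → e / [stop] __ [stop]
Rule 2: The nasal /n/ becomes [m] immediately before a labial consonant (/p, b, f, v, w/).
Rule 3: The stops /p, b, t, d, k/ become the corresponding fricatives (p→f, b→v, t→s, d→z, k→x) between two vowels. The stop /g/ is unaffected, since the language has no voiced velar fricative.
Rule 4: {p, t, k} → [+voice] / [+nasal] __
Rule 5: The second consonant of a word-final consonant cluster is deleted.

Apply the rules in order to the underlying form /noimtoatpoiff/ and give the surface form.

Rule 1 (stop-cluster e-epenthesis): /t/ and /p/ form a stop–stop cluster, so [e] is inserted between them. /noimtoatpoiff/ → noimtoatepoiff.
Rule 2 (nasal place assimilation): no segment meets the environment; /noimtoatepoiff/ is unchanged.
Rule 3 (intervocalic spirantization): /t/ is a stop between vowels /a/ and /e/, so it spirantizes to the fricative [s]. /p/ is a stop between vowels /e/ and /o/, so it spirantizes to the fricative [f]. /noimtoatepoiff/ → noimtoasefoiff.
Rule 4 (post-nasal voicing): /t/ is a voiceless stop immediately after the nasal /m/, so it voices to [d]. /noimtoasefoiff/ → noimdoasefoiff.
Rule 5 (final cluster simplification): /f/ is the second consonant of a word-final cluster /ff/, so it deletes. /noimdoasefoiff/ → noimdoasefoif.

noimdoasefoif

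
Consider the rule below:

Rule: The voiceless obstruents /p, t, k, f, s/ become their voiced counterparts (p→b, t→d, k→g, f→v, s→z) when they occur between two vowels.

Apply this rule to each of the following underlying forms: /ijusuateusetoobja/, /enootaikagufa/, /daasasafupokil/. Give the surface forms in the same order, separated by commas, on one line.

/ijusuateusetoobja/: /s/ is a voiceless obstruent between vowels /u/ and /u/, so it voices to [z]. /t/ is a voiceless obstruent between vowels /a/ and /e/, so it voices to [d]. /s/ is a voiceless obstruent between vowels /u/ and /e/, so it voices to [z]. /t/ is a voiceless obstruent between vowels /e/ and /o/, so it voices to [d]. → [ijuzuadeuzedoobja].
/enootaikagufa/: /t/ is a voiceless obstruent between vowels /o/ and /a/, so it voices to [d]. /k/ is a voiceless obstruent between vowels /i/ and /a/, so it voices to [g]. /f/ is a voiceless obstruent between vowels /u/ and /a/, so it voices to [v]. → [enoodaigaguva].
/daasasafupokil/: /s/ is a voiceless obstruent between vowels /a/ and /a/, so it voices to [z]. /s/ is a voiceless obstruent between vowels /a/ and /a/, so it voices to [z]. /f/ is a voiceless obstruent between vowels /a/ and /u/, so it voices to [v]. /p/ is a voiceless obstruent between vowels /u/ and /o/, so it voices to [b]. /k/ is a voiceless obstruent between vowels /o/ and /i/, so it voices to [g]. → [daazazavubogil].

ijuzuadeuzedoobja, enoodaigaguva, daazazavubogil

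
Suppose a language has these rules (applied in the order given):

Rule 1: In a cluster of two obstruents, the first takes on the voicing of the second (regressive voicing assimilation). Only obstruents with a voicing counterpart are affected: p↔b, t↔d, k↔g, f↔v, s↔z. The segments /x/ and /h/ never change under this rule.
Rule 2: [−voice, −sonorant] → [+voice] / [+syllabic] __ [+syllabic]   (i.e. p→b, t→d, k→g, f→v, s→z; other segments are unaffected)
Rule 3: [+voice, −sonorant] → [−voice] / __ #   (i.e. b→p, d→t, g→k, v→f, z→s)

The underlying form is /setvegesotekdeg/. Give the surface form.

Rule 1 (regressive voicing assimilation): /t/ precedes the voiced obstruent /v/, so it voices to [d] by assimilation. /k/ precedes the voiced obstruent /d/, so it voices to [g] by assimilation. /setvegesotekdeg/ → sedvegesotegdeg.
Rule 2 (intervocalic voicing): /s/ is a voiceless obstruent between vowels /e/ and /o/, so it voices to [z]. /t/ is a voiceless obstruent between vowels /o/ and /e/, so it voices to [d]. /sedvegesotegdeg/ → sedvegezodegdeg.
Rule 3 (final devoicing): /g/ is a voiced obstruent in word-final position, so it devoices to [k]. /sedvegezodegdeg/ → sedvegezodegdek.

sedvegezodegdek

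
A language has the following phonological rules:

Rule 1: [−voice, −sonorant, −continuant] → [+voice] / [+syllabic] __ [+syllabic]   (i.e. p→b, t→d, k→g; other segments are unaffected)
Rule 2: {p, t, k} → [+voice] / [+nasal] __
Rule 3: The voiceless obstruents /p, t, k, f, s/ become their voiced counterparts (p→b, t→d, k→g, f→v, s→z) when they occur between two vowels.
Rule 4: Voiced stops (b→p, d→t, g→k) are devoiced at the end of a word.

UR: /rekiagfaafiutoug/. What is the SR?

regiagfaaviudouk

Rule 1 (intervocalic voicing): /k/ is a voiceless stop between vowels /e/ and /i/, so it voices to [g]. /t/ is a voiceless stop between vowels /u/ and /o/, so it voices to [d]. /rekiagfaafiutoug/ → regiagfaafiudoug.
Rule 2 (post-nasal voicing): no segment meets the environment; /regiagfaafiudoug/ is unchanged.
Rule 3 (intervocalic voicing): /f/ is a voiceless obstruent between vowels /a/ and /i/, so it voices to [v]. /regiagfaafiudoug/ → regiagfaaviudoug.
Rule 4 (final devoicing): /g/ is a voiced stop in word-final position, so it devoices to [k]. /regiagfaaviudoug/ → regiagfaaviudouk.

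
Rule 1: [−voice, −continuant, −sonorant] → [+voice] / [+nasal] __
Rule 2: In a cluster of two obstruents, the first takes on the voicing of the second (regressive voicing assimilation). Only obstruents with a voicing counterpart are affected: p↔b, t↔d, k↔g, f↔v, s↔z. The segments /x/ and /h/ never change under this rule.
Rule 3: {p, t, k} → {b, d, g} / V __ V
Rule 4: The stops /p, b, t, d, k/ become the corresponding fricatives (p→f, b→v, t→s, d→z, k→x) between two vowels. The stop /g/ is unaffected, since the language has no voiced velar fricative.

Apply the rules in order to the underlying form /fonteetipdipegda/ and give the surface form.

Rule 1 (post-nasal voicing): /t/ is a voiceless stop immediately after the nasal /n/, so it voices to [d]. /fonteetipdipegda/ → fondeetipdipegda.
Rule 2 (regressive voicing assimilation): /p/ precedes the voiced obstruent /d/, so it voices to [b] by assimilation. /fondeetipdipegda/ → fondeetibdipegda.
Rule 3 (intervocalic voicing): /t/ is a voiceless stop between vowels /e/ and /i/, so it voices to [d]. /p/ is a voiceless stop between vowels /i/ and /e/, so it voices to [b]. /fondeetibdipegda/ → fondeedibdibegda.
Rule 4 (intervocalic spirantization): /d/ is a stop between vowels /e/ and /i/, so it spirantizes to the fricative [z]. /b/ is a stop between vowels /i/ and /e/, so it spirantizes to the fricative [v]. /fondeedibdibegda/ → fondeezibdivegda.

fondeezibdivegda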